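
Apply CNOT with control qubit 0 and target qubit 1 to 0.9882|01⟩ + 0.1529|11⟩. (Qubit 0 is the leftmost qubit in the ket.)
0.9882|01⟩ + 0.1529|10⟩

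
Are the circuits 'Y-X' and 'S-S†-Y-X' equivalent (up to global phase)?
Yes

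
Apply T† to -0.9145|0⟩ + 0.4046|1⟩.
-0.9145|0⟩ + (0.2861 - 0.2861i)|1⟩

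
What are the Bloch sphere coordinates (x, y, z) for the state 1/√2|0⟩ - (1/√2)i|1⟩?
(0, -1, 0)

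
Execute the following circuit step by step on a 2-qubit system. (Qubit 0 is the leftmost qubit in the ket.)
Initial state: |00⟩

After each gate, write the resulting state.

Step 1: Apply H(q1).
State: 1/√2|00⟩ + 1/√2|01⟩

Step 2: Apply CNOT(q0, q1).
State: 1/√2|00⟩ + 1/√2|01⟩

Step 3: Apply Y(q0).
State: (1/√2)i|10⟩ + (1/√2)i|11⟩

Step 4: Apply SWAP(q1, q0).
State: (1/√2)i|01⟩ + (1/√2)i|11⟩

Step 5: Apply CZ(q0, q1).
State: (1/√2)i|01⟩ - (1/√2)i|11⟩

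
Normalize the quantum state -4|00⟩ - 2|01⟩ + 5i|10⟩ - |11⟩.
-0.5898|00⟩ - 0.2949|01⟩ + 0.7372i|10⟩ - 0.1474|11⟩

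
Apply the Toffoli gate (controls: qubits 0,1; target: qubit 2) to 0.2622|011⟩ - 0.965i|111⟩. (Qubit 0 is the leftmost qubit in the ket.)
0.2622|011⟩ - 0.965i|110⟩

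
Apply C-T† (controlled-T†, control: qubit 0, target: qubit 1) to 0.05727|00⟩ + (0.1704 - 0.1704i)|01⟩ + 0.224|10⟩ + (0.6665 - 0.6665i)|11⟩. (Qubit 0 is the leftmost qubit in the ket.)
0.05727|00⟩ + (0.1704 - 0.1704i)|01⟩ + 0.224|10⟩ - 0.9426i|11⟩

C-T† leaves the control-|0⟩ kets |00⟩, |01⟩ unchanged and applies T† to qubit 1 on the control-|1⟩ pair (|10⟩, |11⟩).
T† = [[1, 0], [0, (1/√2 - (1/√2)i)]].
With a = amp(|10⟩) = 0.224 and b = amp(|11⟩) = (0.6665 - 0.6665i):
new amp(|10⟩) = (1)·a = 0.224
new amp(|11⟩) = (1/√2 - (1/√2)i)·b = -0.9426i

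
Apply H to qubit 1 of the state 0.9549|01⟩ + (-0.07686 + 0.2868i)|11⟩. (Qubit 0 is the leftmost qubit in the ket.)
0.6752|00⟩ - 0.6752|01⟩ + (-0.05435 + 0.2028i)|10⟩ + (0.05435 - 0.2028i)|11⟩

H on qubit 1 mixes each pair of kets that differ only in qubit 1: amplitudes (a, b) of (|…0…⟩, |…1…⟩) become ((a + b)/√2, (a − b)/√2). Kets absent from the input have amplitude 0.
(|00⟩, |01⟩): (a, b) = (0, 0.9549) → (0.6752, -0.6752)
(|10⟩, |11⟩): (a, b) = (0, (-0.07686 + 0.2868i)) → ((-0.05435 + 0.2028i), (0.05435 - 0.2028i))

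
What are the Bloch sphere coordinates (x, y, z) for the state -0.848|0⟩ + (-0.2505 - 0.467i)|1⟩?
(0.4248, 0.792, 0.4383)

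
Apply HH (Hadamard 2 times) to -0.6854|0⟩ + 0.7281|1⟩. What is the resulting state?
-0.6854|0⟩ + 0.7281|1⟩

H² = I, so an even number of Hadamards cancels: H^2 = I and the state is unchanged.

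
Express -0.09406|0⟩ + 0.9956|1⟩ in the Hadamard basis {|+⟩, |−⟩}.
0.6375|+⟩ - 0.7705|−⟩

With |ψ⟩ = α|0⟩ + β|1⟩, the Hadamard-basis coefficients are ⟨+|ψ⟩ = (α + β)/√2 and ⟨−|ψ⟩ = (α − β)/√2.
Here α = -0.09406, β = 0.9956: (α + β)/√2 = 0.6375, (α − β)/√2 = -0.7705.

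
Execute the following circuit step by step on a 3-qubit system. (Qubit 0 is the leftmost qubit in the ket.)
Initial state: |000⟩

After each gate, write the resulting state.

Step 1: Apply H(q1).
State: 1/√2|000⟩ + 1/√2|010⟩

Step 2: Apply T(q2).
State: 1/√2|000⟩ + 1/√2|010⟩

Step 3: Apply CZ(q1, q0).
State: 1/√2|000⟩ + 1/√2|010⟩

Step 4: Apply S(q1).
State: 1/√2|000⟩ + (1/√2)i|010⟩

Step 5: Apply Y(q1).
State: 1/√2|000⟩ + (1/√2)i|010⟩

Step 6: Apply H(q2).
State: 1/2|000⟩ + 1/2|001⟩ + (1/2)i|010⟩ + (1/2)i|011⟩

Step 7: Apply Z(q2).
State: 1/2|000⟩ - 1/2|001⟩ + (1/2)i|010⟩ - (1/2)i|011⟩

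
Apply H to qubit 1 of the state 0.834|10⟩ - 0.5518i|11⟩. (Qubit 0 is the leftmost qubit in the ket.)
(0.5897 - 0.3902i)|10⟩ + (0.5897 + 0.3902i)|11⟩

H on qubit 1 mixes each pair of kets that differ only in qubit 1: amplitudes (a, b) of (|…0…⟩, |…1…⟩) become ((a + b)/√2, (a − b)/√2). Kets absent from the input have amplitude 0.
(|10⟩, |11⟩): (a, b) = (0.834, -0.5518i) → ((0.5897 - 0.3902i), (0.5897 + 0.3902i))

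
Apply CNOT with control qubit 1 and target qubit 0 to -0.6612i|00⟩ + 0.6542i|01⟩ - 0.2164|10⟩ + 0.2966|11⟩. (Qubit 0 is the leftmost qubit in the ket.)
-0.6612i|00⟩ + 0.2966|01⟩ - 0.2164|10⟩ + 0.6542i|11⟩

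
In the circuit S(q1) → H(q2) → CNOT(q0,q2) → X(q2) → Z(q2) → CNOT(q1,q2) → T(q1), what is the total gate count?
7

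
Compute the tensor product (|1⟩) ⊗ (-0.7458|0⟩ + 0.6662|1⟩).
-0.7458|10⟩ + 0.6662|11⟩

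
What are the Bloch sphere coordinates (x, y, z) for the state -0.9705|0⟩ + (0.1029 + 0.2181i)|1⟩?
(-0.1997, -0.4233, 0.8837)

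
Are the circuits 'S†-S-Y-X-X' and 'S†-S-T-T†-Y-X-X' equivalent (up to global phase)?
Yes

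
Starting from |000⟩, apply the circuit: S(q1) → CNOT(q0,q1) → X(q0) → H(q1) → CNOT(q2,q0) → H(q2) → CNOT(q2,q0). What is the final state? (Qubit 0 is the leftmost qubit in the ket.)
1/2|001⟩ + 1/2|011⟩ + 1/2|100⟩ + 1/2|110⟩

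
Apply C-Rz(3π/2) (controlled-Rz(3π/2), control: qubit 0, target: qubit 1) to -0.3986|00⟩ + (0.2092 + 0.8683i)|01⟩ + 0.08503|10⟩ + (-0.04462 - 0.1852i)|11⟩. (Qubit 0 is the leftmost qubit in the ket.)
-0.3986|00⟩ + (0.2092 + 0.8683i)|01⟩ + (-0.06013 - 0.06013i)|10⟩ + (0.1625 + 0.09941i)|11⟩

C-Rz(3π/2) leaves the control-|0⟩ kets |00⟩, |01⟩ unchanged and applies Rz(3π/2) to qubit 1 on the control-|1⟩ pair (|10⟩, |11⟩).
Rz(3π/2) = [[e^(−iθ/2), 0], [0, e^(iθ/2)]] with e^(±iθ/2) = cos(θ/2) ± i·sin(θ/2); θ = 3π/2, cos(θ/2) ≈ -0.707107, sin(θ/2) ≈ 0.707107.
With a = amp(|10⟩) = 0.08503 and b = amp(|11⟩) = (-0.04462 - 0.1852i):
new amp(|10⟩) = (-0.707107 - 0.707107i)·a = (-0.06013 - 0.06013i)
new amp(|11⟩) = (-0.707107 + 0.707107i)·b = (0.1625 + 0.09941i)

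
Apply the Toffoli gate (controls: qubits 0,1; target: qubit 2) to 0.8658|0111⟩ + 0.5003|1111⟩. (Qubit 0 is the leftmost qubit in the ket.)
0.8658|0111⟩ + 0.5003|1101⟩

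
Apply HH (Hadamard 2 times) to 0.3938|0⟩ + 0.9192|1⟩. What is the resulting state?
0.3938|0⟩ + 0.9192|1⟩

H² = I, so an even number of Hadamards cancels: H^2 = I and the state is unchanged.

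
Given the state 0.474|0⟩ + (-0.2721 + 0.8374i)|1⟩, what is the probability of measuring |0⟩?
0.2247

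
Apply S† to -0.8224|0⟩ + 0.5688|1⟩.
-0.8224|0⟩ - 0.5688i|1⟩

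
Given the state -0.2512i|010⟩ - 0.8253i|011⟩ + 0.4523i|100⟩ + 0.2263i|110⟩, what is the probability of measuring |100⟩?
0.2046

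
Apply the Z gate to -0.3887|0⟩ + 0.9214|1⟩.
-0.3887|0⟩ - 0.9214|1⟩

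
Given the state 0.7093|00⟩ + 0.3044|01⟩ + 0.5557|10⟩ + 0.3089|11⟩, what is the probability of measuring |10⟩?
0.3088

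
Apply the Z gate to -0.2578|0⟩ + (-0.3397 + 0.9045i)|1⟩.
-0.2578|0⟩ + (0.3397 - 0.9045i)|1⟩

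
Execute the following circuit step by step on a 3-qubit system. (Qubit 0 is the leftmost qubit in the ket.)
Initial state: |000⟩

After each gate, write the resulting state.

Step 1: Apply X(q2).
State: |001⟩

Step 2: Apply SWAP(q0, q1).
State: |001⟩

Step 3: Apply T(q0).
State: |001⟩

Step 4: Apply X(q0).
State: |101⟩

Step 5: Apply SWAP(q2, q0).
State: |101⟩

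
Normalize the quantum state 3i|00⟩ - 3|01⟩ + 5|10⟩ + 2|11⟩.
0.4376i|00⟩ - 0.4376|01⟩ + 0.7293|10⟩ + 0.2917|11⟩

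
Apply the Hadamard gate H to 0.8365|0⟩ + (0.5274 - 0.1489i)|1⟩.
(0.9644 - 0.1053i)|0⟩ + (0.2186 + 0.1053i)|1⟩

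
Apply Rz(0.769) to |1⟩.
(0.927 + 0.3751i)|1⟩

Rz(0.769) = [[e^(−iθ/2), 0], [0, e^(iθ/2)]] with e^(±iθ/2) = cos(θ/2) ± i·sin(θ/2); θ = 0.769, cos(θ/2) ≈ 0.926986, sin(θ/2) ≈ 0.375096.
With a = amp(|0⟩) = 0 and b = amp(|1⟩) = 1:
new amp(|0⟩) = (0.926986 - 0.375096i)·a = 0
new amp(|1⟩) = (0.926986 + 0.375096i)·b = (0.927 + 0.3751i)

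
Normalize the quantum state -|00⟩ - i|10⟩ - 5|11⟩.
-0.1925|00⟩ - 0.1925i|10⟩ - 0.9623|11⟩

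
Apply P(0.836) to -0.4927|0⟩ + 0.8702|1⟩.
-0.4927|0⟩ + (0.5834 + 0.6457i)|1⟩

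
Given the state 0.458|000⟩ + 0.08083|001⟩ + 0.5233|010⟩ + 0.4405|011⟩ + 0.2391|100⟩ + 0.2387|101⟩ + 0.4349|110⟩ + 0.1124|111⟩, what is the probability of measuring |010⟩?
0.2738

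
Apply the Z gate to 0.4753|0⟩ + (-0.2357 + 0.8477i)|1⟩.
0.4753|0⟩ + (0.2357 - 0.8477i)|1⟩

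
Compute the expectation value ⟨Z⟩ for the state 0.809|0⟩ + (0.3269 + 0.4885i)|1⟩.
0.309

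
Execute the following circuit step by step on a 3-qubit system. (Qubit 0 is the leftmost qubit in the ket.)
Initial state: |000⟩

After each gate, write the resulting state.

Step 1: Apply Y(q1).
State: i|010⟩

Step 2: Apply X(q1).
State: i|000⟩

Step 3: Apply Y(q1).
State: -|010⟩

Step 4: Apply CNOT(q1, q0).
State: -|110⟩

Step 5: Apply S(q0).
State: -i|110⟩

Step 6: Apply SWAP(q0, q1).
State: -i|110⟩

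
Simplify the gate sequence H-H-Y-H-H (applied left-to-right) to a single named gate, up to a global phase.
Y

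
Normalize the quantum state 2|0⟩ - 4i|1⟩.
1/√5|0⟩ - 0.8944i|1⟩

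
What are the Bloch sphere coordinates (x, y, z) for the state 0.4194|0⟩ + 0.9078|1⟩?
(0.7615, 0, -0.6482)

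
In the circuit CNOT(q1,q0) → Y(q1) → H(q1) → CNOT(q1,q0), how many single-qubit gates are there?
2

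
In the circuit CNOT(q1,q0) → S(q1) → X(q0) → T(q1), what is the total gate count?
4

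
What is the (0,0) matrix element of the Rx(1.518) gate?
0.7255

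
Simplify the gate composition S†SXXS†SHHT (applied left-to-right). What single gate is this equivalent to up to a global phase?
T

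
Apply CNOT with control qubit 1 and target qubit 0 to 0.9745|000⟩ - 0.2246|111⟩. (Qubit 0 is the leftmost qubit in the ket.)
0.9745|000⟩ - 0.2246|011⟩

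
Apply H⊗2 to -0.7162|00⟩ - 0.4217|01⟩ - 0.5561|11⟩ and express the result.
-0.847|00⟩ + 0.1308|01⟩ - 0.2909|10⟩ - 0.4253|11⟩

H⊗2 gives amp(|y⟩) = (1/2) Σ_x (−1)^(x·y) amp(|x⟩), where x·y is the number of positions in which both x and y have a 1.
|00⟩: (-0.7162 - 0.4217 - 0.5561)/2 = -0.847
|01⟩: (-0.7162 + 0.4217 + 0.5561)/2 = 0.1308
|10⟩: (-0.7162 - 0.4217 + 0.5561)/2 = -0.2909
|11⟩: (-0.7162 + 0.4217 - 0.5561)/2 = -0.4253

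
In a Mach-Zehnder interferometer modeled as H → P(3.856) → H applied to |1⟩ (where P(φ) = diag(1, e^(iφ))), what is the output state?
(0.8777 + 0.3276i)|0⟩ + (0.1223 - 0.3276i)|1⟩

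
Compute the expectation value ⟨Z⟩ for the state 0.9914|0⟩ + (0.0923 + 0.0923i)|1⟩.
0.9658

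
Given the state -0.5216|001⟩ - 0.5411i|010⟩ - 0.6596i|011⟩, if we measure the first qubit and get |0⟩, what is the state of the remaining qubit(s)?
-0.5216|01⟩ - 0.5411i|10⟩ - 0.6596i|11⟩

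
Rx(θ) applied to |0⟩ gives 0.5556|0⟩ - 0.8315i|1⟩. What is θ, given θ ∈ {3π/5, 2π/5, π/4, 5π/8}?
5π/8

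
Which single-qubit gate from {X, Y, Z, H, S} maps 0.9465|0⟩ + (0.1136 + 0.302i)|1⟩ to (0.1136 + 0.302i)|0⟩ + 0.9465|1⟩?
X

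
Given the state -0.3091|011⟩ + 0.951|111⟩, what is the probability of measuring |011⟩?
0.09554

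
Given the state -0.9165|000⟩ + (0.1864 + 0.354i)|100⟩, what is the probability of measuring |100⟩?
0.1601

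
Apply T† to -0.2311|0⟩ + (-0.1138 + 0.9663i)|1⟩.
-0.2311|0⟩ + (0.6028 + 0.7637i)|1⟩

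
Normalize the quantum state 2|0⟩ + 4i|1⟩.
1/√5|0⟩ + 0.8944i|1⟩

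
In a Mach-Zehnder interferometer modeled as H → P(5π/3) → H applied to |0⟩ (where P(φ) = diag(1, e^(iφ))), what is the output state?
(0.75 - 0.433i)|0⟩ + (0.25 + 0.433i)|1⟩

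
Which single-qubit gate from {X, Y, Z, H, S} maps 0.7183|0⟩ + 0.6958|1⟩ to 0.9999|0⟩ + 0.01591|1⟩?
H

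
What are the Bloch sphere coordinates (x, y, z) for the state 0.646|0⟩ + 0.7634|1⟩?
(0.9863, 0, -0.1655)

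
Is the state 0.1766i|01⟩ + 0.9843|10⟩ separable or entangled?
Entangled

Writing the state as a|00⟩ + b|01⟩ + c|10⟩ + d|11⟩, it is a product state iff ad − bc = 0.
Here (a, b, c, d) = (0, 0.1766i, 0.9843, 0): ad − bc = (0)(0) − (0.1766i)(0.9843) = -0.1738i ≠ 0, so the state is entangled.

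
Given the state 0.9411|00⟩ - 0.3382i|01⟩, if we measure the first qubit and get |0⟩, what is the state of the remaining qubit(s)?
0.9411|0⟩ - 0.3382i|1⟩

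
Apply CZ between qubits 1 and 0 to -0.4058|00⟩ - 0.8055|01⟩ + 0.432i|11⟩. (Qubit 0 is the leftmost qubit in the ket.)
-0.4058|00⟩ - 0.8055|01⟩ - 0.432i|11⟩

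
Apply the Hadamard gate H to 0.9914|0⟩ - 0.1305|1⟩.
0.6087|0⟩ + 0.7933|1⟩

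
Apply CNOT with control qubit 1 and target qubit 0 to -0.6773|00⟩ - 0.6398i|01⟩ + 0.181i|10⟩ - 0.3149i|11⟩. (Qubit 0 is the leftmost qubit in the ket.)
-0.6773|00⟩ - 0.3149i|01⟩ + 0.181i|10⟩ - 0.6398i|11⟩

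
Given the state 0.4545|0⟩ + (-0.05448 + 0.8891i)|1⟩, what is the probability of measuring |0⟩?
0.2066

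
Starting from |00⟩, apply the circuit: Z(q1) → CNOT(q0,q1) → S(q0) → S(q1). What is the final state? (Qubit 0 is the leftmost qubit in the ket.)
|00⟩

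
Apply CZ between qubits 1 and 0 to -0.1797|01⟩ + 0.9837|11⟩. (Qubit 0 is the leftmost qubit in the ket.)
-0.1797|01⟩ - 0.9837|11⟩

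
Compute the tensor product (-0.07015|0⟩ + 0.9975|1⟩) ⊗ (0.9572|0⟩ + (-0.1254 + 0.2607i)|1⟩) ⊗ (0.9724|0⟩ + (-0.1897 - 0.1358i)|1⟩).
-0.06529|000⟩ + (0.01274 + 0.009119i)|001⟩ + (0.008554 - 0.01778i)|010⟩ + (-0.004152 + 0.002275i)|011⟩ + 0.9285|100⟩ + (-0.1811 - 0.1297i)|101⟩ + (-0.1216 + 0.2529i)|110⟩ + (0.05904 - 0.03234i)|111⟩

amp(|b₁b₂…⟩) = product of the factor amplitudes for bits b₁, b₂, …; only kets whose every factor amplitude is nonzero survive.
|000⟩: (-0.07015)(0.9572)(0.9724) = -0.06529
|001⟩: (-0.07015)(0.9572)(-0.1897 - 0.1358i) = (0.01274 + 0.009119i)
|010⟩: (-0.07015)(-0.1254 + 0.2607i)(0.9724) = (0.008554 - 0.01778i)
|011⟩: (-0.07015)(-0.1254 + 0.2607i)(-0.1897 - 0.1358i) = (-0.004152 + 0.002275i)
|100⟩: (0.9975)(0.9572)(0.9724) = 0.9285
|101⟩: (0.9975)(0.9572)(-0.1897 - 0.1358i) = (-0.1811 - 0.1297i)
|110⟩: (0.9975)(-0.1254 + 0.2607i)(0.9724) = (-0.1216 + 0.2529i)
|111⟩: (0.9975)(-0.1254 + 0.2607i)(-0.1897 - 0.1358i) = (0.05904 - 0.03234i)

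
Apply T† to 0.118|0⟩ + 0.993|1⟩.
0.118|0⟩ + (0.7022 - 0.7022i)|1⟩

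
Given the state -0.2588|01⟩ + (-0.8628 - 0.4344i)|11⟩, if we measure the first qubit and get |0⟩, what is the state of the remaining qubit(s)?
-|1⟩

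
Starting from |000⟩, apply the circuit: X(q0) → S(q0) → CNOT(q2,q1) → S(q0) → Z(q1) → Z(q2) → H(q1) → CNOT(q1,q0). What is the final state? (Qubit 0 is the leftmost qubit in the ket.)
-1/√2|010⟩ - 1/√2|100⟩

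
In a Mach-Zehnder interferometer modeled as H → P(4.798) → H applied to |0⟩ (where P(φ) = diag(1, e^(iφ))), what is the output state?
(0.5428 - 0.4982i)|0⟩ + (0.4572 + 0.4982i)|1⟩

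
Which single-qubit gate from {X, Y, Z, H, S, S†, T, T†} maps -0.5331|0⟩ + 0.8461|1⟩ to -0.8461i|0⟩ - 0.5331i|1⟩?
Y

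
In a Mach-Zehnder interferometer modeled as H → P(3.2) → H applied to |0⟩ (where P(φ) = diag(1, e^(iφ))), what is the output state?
(0.0008526 - 0.02919i)|0⟩ + (0.9991 + 0.02919i)|1⟩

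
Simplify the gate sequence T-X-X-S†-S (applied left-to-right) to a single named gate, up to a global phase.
T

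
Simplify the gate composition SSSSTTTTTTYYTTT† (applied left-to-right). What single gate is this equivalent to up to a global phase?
T†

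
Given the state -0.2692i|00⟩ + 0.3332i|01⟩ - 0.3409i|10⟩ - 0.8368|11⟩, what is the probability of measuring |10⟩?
0.1162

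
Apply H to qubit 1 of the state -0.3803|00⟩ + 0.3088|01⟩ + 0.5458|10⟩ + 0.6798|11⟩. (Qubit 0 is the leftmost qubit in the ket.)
-0.05056|00⟩ - 0.4873|01⟩ + 0.8666|10⟩ - 0.09475|11⟩

H on qubit 1 mixes each pair of kets that differ only in qubit 1: amplitudes (a, b) of (|…0…⟩, |…1…⟩) become ((a + b)/√2, (a − b)/√2). Kets absent from the input have amplitude 0.
(|00⟩, |01⟩): (a, b) = (-0.3803, 0.3088) → (-0.05056, -0.4873)
(|10⟩, |11⟩): (a, b) = (0.5458, 0.6798) → (0.8666, -0.09475)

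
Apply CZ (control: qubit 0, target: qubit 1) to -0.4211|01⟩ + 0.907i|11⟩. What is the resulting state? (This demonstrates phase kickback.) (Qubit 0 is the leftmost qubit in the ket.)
-0.4211|01⟩ - 0.907i|11⟩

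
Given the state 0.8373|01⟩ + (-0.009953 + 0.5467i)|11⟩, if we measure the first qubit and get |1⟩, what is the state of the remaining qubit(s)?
(-0.0182 + 0.9998i)|1⟩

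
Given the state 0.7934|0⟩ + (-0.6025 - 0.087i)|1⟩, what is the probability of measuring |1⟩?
0.3706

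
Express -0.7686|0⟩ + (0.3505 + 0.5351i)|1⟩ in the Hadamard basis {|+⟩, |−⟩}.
(-0.2956 + 0.3784i)|+⟩ + (-0.7913 - 0.3784i)|−⟩

With |ψ⟩ = α|0⟩ + β|1⟩, the Hadamard-basis coefficients are ⟨+|ψ⟩ = (α + β)/√2 and ⟨−|ψ⟩ = (α − β)/√2.
Here α = -0.7686, β = (0.3505 + 0.5351i): (α + β)/√2 = (-0.2956 + 0.3784i), (α − β)/√2 = (-0.7913 - 0.3784i).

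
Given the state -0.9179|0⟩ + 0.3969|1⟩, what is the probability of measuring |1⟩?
0.1575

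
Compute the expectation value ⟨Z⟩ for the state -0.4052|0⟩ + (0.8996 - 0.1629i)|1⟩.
-0.6716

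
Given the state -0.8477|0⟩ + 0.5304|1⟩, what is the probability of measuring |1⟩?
0.2813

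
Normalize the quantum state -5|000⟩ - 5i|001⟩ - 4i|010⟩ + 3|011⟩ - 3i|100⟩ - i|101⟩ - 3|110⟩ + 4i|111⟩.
-0.4767|000⟩ - 0.4767i|001⟩ - 0.3814i|010⟩ + 0.286|011⟩ - 0.286i|100⟩ - 0.09535i|101⟩ - 0.286|110⟩ + 0.3814i|111⟩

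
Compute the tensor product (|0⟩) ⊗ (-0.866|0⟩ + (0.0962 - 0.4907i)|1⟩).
-0.866|00⟩ + (0.0962 - 0.4907i)|01⟩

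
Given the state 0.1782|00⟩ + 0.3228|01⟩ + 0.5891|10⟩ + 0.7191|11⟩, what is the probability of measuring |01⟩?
0.1042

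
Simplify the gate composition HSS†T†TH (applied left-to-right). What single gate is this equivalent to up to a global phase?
I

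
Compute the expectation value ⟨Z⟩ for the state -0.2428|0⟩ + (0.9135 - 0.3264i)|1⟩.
-0.8821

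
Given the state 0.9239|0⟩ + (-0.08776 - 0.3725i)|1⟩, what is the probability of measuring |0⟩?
0.8536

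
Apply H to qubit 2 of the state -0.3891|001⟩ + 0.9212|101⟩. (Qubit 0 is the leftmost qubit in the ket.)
-0.2751|000⟩ + 0.2751|001⟩ + 0.6514|100⟩ - 0.6514|101⟩

H on qubit 2 mixes each pair of kets that differ only in qubit 2: amplitudes (a, b) of (|…0…⟩, |…1…⟩) become ((a + b)/√2, (a − b)/√2). Kets absent from the input have amplitude 0.
(|000⟩, |001⟩): (a, b) = (0, -0.3891) → (-0.2751, 0.2751)
(|100⟩, |101⟩): (a, b) = (0, 0.9212) → (0.6514, -0.6514)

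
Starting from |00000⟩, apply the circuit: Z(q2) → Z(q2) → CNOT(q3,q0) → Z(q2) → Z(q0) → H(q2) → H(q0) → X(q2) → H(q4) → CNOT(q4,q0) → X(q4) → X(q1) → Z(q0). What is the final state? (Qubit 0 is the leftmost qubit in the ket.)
1/√8|01000⟩ + 1/√8|01001⟩ + 1/√8|01100⟩ + 1/√8|01101⟩ - 1/√8|11000⟩ - 1/√8|11001⟩ - 1/√8|11100⟩ - 1/√8|11101⟩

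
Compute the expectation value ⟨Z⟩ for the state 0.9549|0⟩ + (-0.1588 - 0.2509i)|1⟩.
0.8237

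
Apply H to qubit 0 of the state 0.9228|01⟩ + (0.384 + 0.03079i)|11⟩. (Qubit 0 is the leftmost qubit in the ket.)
(0.924 + 0.02177i)|01⟩ + (0.381 - 0.02177i)|11⟩

H on qubit 0 mixes each pair of kets that differ only in qubit 0: amplitudes (a, b) of (|…0…⟩, |…1…⟩) become ((a + b)/√2, (a − b)/√2). Kets absent from the input have amplitude 0.
(|01⟩, |11⟩): (a, b) = (0.9228, (0.384 + 0.03079i)) → ((0.924 + 0.02177i), (0.381 - 0.02177i))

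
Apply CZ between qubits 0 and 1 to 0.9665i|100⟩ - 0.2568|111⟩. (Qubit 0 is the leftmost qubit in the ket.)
0.9665i|100⟩ + 0.2568|111⟩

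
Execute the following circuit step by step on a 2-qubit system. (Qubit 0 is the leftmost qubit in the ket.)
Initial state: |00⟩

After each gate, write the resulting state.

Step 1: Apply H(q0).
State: 1/√2|00⟩ + 1/√2|10⟩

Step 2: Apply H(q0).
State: |00⟩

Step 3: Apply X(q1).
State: |01⟩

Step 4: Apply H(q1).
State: 1/√2|00⟩ - 1/√2|01⟩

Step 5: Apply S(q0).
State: 1/√2|00⟩ - 1/√2|01⟩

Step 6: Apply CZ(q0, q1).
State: 1/√2|00⟩ - 1/√2|01⟩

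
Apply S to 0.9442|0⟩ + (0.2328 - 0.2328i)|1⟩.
0.9442|0⟩ + (0.2328 + 0.2328i)|1⟩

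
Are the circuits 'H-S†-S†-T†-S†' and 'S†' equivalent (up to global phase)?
No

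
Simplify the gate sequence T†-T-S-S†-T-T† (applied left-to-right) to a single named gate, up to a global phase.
I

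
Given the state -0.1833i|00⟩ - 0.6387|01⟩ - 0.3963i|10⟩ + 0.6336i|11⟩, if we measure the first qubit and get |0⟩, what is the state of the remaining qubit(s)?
-0.2759i|0⟩ - 0.9612|1⟩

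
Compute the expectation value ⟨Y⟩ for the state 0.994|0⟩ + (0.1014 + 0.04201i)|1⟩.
0.08352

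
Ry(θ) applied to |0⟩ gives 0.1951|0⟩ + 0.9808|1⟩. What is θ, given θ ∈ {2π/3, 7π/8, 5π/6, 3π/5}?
7π/8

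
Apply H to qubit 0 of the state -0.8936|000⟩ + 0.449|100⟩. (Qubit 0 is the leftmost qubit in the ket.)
-0.3144|000⟩ - 0.9494|100⟩

H on qubit 0 mixes each pair of kets that differ only in qubit 0: amplitudes (a, b) of (|…0…⟩, |…1…⟩) become ((a + b)/√2, (a − b)/√2). Kets absent from the input have amplitude 0.
(|000⟩, |100⟩): (a, b) = (-0.8936, 0.449) → (-0.3144, -0.9494)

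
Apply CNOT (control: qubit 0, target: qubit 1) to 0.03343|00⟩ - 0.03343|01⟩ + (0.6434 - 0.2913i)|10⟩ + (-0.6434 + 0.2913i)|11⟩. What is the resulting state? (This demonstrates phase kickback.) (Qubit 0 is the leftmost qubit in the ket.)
0.03343|00⟩ - 0.03343|01⟩ + (-0.6434 + 0.2913i)|10⟩ + (0.6434 - 0.2913i)|11⟩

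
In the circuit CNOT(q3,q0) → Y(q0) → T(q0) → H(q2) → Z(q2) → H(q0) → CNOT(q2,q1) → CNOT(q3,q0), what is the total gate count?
8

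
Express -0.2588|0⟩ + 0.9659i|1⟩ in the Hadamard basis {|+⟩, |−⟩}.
(-0.183 + 0.683i)|+⟩ + (-0.183 - 0.683i)|−⟩

With |ψ⟩ = α|0⟩ + β|1⟩, the Hadamard-basis coefficients are ⟨+|ψ⟩ = (α + β)/√2 and ⟨−|ψ⟩ = (α − β)/√2.
Here α = -0.2588, β = 0.9659i: (α + β)/√2 = (-0.183 + 0.683i), (α − β)/√2 = (-0.183 - 0.683i).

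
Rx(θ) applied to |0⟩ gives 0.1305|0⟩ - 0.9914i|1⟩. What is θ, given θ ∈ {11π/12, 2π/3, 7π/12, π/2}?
11π/12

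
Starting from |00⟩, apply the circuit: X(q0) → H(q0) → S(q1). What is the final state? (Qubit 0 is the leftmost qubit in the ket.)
1/√2|00⟩ - 1/√2|10⟩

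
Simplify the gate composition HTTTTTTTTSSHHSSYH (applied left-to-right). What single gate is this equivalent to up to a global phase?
Y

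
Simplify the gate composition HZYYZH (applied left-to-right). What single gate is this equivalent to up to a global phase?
I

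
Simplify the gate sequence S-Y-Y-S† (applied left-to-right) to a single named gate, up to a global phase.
I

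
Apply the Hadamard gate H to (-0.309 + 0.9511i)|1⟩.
(-0.2185 + 0.6725i)|0⟩ + (0.2185 - 0.6725i)|1⟩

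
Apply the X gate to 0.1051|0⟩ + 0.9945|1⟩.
0.9945|0⟩ + 0.1051|1⟩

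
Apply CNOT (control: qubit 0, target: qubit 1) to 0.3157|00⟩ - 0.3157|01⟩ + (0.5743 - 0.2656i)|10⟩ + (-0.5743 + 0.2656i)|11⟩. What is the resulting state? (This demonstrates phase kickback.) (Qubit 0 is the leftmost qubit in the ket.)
0.3157|00⟩ - 0.3157|01⟩ + (-0.5743 + 0.2656i)|10⟩ + (0.5743 - 0.2656i)|11⟩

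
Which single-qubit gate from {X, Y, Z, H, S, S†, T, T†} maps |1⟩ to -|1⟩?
Z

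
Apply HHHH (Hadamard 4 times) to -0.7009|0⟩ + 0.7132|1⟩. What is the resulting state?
-0.7009|0⟩ + 0.7132|1⟩

H² = I, so an even number of Hadamards cancels: H^4 = I and the state is unchanged.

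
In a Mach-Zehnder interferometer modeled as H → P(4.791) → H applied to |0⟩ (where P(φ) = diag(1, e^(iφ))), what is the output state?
(0.5393 - 0.4985i)|0⟩ + (0.4607 + 0.4985i)|1⟩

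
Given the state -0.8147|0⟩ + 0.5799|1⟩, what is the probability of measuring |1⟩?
0.3363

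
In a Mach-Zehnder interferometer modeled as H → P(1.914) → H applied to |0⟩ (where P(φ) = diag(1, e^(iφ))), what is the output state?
(0.3317 + 0.4708i)|0⟩ + (0.6683 - 0.4708i)|1⟩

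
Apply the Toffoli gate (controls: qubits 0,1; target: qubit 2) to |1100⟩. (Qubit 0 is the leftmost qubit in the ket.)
|1110⟩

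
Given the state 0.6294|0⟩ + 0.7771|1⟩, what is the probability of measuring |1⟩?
0.6039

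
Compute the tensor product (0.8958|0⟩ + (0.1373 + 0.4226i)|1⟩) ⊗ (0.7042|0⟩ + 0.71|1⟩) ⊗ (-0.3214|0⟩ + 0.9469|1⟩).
-0.2027|000⟩ + 0.5973|001⟩ - 0.2044|010⟩ + 0.6022|011⟩ + (-0.03108 - 0.09565i)|100⟩ + (0.09155 + 0.2818i)|101⟩ + (-0.03133 - 0.09643i)|110⟩ + (0.09231 + 0.2841i)|111⟩

amp(|b₁b₂…⟩) = product of the factor amplitudes for bits b₁, b₂, …; only kets whose every factor amplitude is nonzero survive.
|000⟩: (0.8958)(0.7042)(-0.3214) = -0.2027
|001⟩: (0.8958)(0.7042)(0.9469) = 0.5973
|010⟩: (0.8958)(0.71)(-0.3214) = -0.2044
|011⟩: (0.8958)(0.71)(0.9469) = 0.6022
|100⟩: (0.1373 + 0.4226i)(0.7042)(-0.3214) = (-0.03108 - 0.09565i)
|101⟩: (0.1373 + 0.4226i)(0.7042)(0.9469) = (0.09155 + 0.2818i)
|110⟩: (0.1373 + 0.4226i)(0.71)(-0.3214) = (-0.03133 - 0.09643i)
|111⟩: (0.1373 + 0.4226i)(0.71)(0.9469) = (0.09231 + 0.2841i)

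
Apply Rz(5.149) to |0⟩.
(-0.8435 - 0.5372i)|0⟩

Rz(5.149) = [[e^(−iθ/2), 0], [0, e^(iθ/2)]] with e^(±iθ/2) = cos(θ/2) ± i·sin(θ/2); θ = 5.149, cos(θ/2) ≈ -0.843466, sin(θ/2) ≈ 0.537182.
With a = amp(|0⟩) = 1 and b = amp(|1⟩) = 0:
new amp(|0⟩) = (-0.843466 - 0.537182i)·a = (-0.8435 - 0.5372i)
new amp(|1⟩) = (-0.843466 + 0.537182i)·b = 0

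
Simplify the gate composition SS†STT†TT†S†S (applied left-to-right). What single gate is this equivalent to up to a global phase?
S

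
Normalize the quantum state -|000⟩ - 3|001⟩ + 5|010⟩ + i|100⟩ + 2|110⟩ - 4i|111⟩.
-0.1336|000⟩ - 0.4009|001⟩ + 0.6682|010⟩ + 0.1336i|100⟩ + 0.2673|110⟩ - 0.5345i|111⟩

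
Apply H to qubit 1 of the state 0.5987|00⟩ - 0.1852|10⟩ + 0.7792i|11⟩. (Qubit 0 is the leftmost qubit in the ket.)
0.4233|00⟩ + 0.4233|01⟩ + (-0.131 + 0.551i)|10⟩ + (-0.131 - 0.551i)|11⟩

H on qubit 1 mixes each pair of kets that differ only in qubit 1: amplitudes (a, b) of (|…0…⟩, |…1…⟩) become ((a + b)/√2, (a − b)/√2). Kets absent from the input have amplitude 0.
(|00⟩, |01⟩): (a, b) = (0.5987, 0) → (0.4233, 0.4233)
(|10⟩, |11⟩): (a, b) = (-0.1852, 0.7792i) → ((-0.131 + 0.551i), (-0.131 - 0.551i))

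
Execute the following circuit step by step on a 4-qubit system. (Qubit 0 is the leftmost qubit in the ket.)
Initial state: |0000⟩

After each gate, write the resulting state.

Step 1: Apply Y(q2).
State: i|0010⟩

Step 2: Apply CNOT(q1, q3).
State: i|0010⟩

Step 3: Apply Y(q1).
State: -|0110⟩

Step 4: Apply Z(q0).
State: -|0110⟩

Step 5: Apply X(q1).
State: -|0010⟩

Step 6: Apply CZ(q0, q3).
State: -|0010⟩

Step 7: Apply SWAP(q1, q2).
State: -|0100⟩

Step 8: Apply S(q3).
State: -|0100⟩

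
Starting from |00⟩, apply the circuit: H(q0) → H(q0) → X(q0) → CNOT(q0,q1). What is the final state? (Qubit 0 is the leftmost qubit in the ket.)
|11⟩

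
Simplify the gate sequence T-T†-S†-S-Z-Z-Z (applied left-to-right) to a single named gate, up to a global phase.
Z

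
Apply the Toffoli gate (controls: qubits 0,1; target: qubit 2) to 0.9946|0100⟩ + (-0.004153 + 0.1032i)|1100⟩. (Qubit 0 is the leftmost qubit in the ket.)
0.9946|0100⟩ + (-0.004153 + 0.1032i)|1110⟩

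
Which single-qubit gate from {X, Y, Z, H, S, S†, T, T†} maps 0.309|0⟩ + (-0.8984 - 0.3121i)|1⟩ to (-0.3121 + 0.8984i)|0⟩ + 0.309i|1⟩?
Y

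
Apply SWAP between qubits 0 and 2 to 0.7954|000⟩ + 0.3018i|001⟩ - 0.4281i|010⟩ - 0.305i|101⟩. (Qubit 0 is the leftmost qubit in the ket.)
0.7954|000⟩ - 0.4281i|010⟩ + 0.3018i|100⟩ - 0.305i|101⟩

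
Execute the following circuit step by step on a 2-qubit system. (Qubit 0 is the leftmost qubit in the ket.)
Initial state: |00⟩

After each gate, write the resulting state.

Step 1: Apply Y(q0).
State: i|10⟩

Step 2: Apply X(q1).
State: i|11⟩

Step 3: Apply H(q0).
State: (1/√2)i|01⟩ - (1/√2)i|11⟩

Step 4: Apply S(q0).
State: (1/√2)i|01⟩ + 1/√2|11⟩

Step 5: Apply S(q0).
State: (1/√2)i|01⟩ + (1/√2)i|11⟩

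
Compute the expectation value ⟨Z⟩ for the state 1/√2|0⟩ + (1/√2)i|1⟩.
0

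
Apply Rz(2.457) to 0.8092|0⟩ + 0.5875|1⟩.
(0.2716 - 0.7623i)|0⟩ + (0.1972 + 0.5534i)|1⟩

Rz(2.457) = [[e^(−iθ/2), 0], [0, e^(iθ/2)]] with e^(±iθ/2) = cos(θ/2) ± i·sin(θ/2); θ = 2.457, cos(θ/2) ≈ 0.335651, sin(θ/2) ≈ 0.941986.
With a = amp(|0⟩) = 0.8092 and b = amp(|1⟩) = 0.5875:
new amp(|0⟩) = (0.335651 - 0.941986i)·a = (0.2716 - 0.7623i)
new amp(|1⟩) = (0.335651 + 0.941986i)·b = (0.1972 + 0.5534i)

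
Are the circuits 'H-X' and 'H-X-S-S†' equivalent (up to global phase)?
Yes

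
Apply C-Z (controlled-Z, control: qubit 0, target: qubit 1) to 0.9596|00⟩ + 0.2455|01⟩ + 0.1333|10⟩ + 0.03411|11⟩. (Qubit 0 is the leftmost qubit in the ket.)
0.9596|00⟩ + 0.2455|01⟩ + 0.1333|10⟩ - 0.03411|11⟩

C-Z leaves the control-|0⟩ kets |00⟩, |01⟩ unchanged and applies Z to qubit 1 on the control-|1⟩ pair (|10⟩, |11⟩).
Z = [[1, 0], [0, -1]].
With a = amp(|10⟩) = 0.1333 and b = amp(|11⟩) = 0.03411:
new amp(|10⟩) = (1)·a = 0.1333
new amp(|11⟩) = (-1)·b = -0.03411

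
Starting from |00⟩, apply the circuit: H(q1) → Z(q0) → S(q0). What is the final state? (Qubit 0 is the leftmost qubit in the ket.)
1/√2|00⟩ + 1/√2|01⟩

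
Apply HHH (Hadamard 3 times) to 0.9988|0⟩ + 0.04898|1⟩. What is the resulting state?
0.7409|0⟩ + 0.6716|1⟩

H² = I, so H^3 = H: a single Hadamard. With (a, b) = (0.9988, 0.04898), H gives ((a + b)/√2, (a − b)/√2) = (0.7409, 0.6716).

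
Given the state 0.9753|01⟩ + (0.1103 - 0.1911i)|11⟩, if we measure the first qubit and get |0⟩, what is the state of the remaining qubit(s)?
|1⟩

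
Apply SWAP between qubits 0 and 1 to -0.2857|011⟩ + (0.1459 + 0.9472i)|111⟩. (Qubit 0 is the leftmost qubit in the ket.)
-0.2857|101⟩ + (0.1459 + 0.9472i)|111⟩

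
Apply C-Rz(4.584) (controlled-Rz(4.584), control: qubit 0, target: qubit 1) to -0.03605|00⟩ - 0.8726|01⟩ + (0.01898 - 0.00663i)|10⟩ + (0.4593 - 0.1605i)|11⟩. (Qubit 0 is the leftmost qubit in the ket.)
-0.03605|00⟩ - 0.8726|01⟩ + (-0.01751 - 0.009876i)|10⟩ + (-0.1827 + 0.4509i)|11⟩

C-Rz(4.584) leaves the control-|0⟩ kets |00⟩, |01⟩ unchanged and applies Rz(4.584) to qubit 1 on the control-|1⟩ pair (|10⟩, |11⟩).
Rz(4.584) = [[e^(−iθ/2), 0], [0, e^(iθ/2)]] with e^(±iθ/2) = cos(θ/2) ± i·sin(θ/2); θ = 4.584, cos(θ/2) ≈ -0.660289, sin(θ/2) ≈ 0.751012.
With a = amp(|10⟩) = (0.01898 - 0.00663i) and b = amp(|11⟩) = (0.4593 - 0.1605i):
new amp(|10⟩) = (-0.660289 - 0.751012i)·a = (-0.01751 - 0.009876i)
new amp(|11⟩) = (-0.660289 + 0.751012i)·b = (-0.1827 + 0.4509i)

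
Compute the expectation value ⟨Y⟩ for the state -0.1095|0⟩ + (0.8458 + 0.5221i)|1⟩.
-0.1143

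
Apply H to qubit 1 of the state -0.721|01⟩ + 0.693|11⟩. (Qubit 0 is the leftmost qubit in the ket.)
-0.5098|00⟩ + 0.5098|01⟩ + 0.49|10⟩ - 0.49|11⟩

H on qubit 1 mixes each pair of kets that differ only in qubit 1: amplitudes (a, b) of (|…0…⟩, |…1…⟩) become ((a + b)/√2, (a − b)/√2). Kets absent from the input have amplitude 0.
(|00⟩, |01⟩): (a, b) = (0, -0.721) → (-0.5098, 0.5098)
(|10⟩, |11⟩): (a, b) = (0, 0.693) → (0.49, -0.49)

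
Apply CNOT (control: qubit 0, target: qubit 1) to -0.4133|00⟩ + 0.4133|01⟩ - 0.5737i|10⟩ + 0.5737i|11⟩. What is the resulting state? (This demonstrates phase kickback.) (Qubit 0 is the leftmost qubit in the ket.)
-0.4133|00⟩ + 0.4133|01⟩ + 0.5737i|10⟩ - 0.5737i|11⟩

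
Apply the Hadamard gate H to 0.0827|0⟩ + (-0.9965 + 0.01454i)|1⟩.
(-0.6462 + 0.01028i)|0⟩ + (0.7631 - 0.01028i)|1⟩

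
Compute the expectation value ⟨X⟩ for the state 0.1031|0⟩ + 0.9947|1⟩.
0.2051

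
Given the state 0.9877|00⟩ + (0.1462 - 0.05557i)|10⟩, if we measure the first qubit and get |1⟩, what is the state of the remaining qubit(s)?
(0.9348 - 0.3553i)|0⟩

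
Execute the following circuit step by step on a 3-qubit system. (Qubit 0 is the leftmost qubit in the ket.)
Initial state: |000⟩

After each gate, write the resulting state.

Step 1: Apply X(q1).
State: |010⟩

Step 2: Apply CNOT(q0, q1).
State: |010⟩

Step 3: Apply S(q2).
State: |010⟩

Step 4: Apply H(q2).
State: 1/√2|010⟩ + 1/√2|011⟩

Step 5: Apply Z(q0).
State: 1/√2|010⟩ + 1/√2|011⟩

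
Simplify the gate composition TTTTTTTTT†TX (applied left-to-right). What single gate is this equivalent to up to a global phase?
X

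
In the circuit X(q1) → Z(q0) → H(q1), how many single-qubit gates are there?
3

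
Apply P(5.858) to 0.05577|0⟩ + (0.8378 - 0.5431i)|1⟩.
0.05577|0⟩ + (0.5392 - 0.8403i)|1⟩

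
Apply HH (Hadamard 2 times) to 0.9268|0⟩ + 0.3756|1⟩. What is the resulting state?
0.9268|0⟩ + 0.3756|1⟩

H² = I, so an even number of Hadamards cancels: H^2 = I and the state is unchanged.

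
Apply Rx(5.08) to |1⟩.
-0.566i|0⟩ - 0.8244|1⟩

Rx(5.08) = [[cos(θ/2), −i·sin(θ/2)], [−i·sin(θ/2), cos(θ/2)]]; θ = 5.08, cos(θ/2) ≈ -0.824435, sin(θ/2) ≈ 0.565956.
With a = amp(|0⟩) = 0 and b = amp(|1⟩) = 1:
new amp(|0⟩) = (-0.824435)·a + (-0.565956i)·b = -0.566i
new amp(|1⟩) = (-0.565956i)·a + (-0.824435)·b = -0.8244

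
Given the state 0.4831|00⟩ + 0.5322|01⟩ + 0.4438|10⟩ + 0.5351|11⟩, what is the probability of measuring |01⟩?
0.2832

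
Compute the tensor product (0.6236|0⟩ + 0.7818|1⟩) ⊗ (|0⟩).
0.6236|00⟩ + 0.7818|10⟩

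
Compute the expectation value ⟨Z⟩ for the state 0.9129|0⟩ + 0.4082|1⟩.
0.6668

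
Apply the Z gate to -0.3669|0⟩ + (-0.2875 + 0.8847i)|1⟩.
-0.3669|0⟩ + (0.2875 - 0.8847i)|1⟩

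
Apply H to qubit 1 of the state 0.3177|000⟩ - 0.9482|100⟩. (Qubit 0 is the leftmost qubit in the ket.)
0.2246|000⟩ + 0.2246|010⟩ - 0.6705|100⟩ - 0.6705|110⟩

H on qubit 1 mixes each pair of kets that differ only in qubit 1: amplitudes (a, b) of (|…0…⟩, |…1…⟩) become ((a + b)/√2, (a − b)/√2). Kets absent from the input have amplitude 0.
(|000⟩, |010⟩): (a, b) = (0.3177, 0) → (0.2246, 0.2246)
(|100⟩, |110⟩): (a, b) = (-0.9482, 0) → (-0.6705, -0.6705)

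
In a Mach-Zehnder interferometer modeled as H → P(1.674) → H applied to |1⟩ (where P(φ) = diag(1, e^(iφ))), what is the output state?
(0.5515 - 0.4973i)|0⟩ + (0.4485 + 0.4973i)|1⟩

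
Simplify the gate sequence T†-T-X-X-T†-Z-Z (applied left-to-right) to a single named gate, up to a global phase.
T†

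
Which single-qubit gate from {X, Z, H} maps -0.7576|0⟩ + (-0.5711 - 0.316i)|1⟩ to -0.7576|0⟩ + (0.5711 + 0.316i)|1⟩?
Z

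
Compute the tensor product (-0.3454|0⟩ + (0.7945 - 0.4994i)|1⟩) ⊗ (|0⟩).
-0.3454|00⟩ + (0.7945 - 0.4994i)|10⟩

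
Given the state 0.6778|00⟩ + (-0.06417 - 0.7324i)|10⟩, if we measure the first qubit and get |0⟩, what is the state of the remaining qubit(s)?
|0⟩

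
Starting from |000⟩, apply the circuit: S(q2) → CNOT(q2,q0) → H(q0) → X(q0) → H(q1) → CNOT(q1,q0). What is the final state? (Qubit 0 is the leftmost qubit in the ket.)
1/2|000⟩ + 1/2|010⟩ + 1/2|100⟩ + 1/2|110⟩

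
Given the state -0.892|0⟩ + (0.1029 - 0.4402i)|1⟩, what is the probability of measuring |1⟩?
0.2044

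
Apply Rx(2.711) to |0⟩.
0.2136|0⟩ - 0.9769i|1⟩

Rx(2.711) = [[cos(θ/2), −i·sin(θ/2)], [−i·sin(θ/2), cos(θ/2)]]; θ = 2.711, cos(θ/2) ≈ 0.213637, sin(θ/2) ≈ 0.976913.
With a = amp(|0⟩) = 1 and b = amp(|1⟩) = 0:
new amp(|0⟩) = (0.213637)·a + (-0.976913i)·b = 0.2136
new amp(|1⟩) = (-0.976913i)·a + (0.213637)·b = -0.9769i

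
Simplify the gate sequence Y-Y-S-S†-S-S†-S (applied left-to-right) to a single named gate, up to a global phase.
S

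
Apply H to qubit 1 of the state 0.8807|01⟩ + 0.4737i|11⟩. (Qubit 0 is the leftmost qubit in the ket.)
0.6227|00⟩ - 0.6227|01⟩ + 0.335i|10⟩ - 0.335i|11⟩

H on qubit 1 mixes each pair of kets that differ only in qubit 1: amplitudes (a, b) of (|…0…⟩, |…1…⟩) become ((a + b)/√2, (a − b)/√2). Kets absent from the input have amplitude 0.
(|00⟩, |01⟩): (a, b) = (0, 0.8807) → (0.6227, -0.6227)
(|10⟩, |11⟩): (a, b) = (0, 0.4737i) → (0.335i, -0.335i)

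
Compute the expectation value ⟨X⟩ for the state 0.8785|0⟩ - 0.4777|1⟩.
-0.8393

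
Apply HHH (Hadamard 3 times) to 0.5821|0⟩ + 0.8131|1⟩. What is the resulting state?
0.9866|0⟩ - 0.1633|1⟩

H² = I, so H^3 = H: a single Hadamard. With (a, b) = (0.5821, 0.8131), H gives ((a + b)/√2, (a − b)/√2) = (0.9866, -0.1633).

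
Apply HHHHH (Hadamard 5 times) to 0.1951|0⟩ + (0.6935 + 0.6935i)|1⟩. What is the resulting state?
(0.6283 + 0.4904i)|0⟩ + (-0.3524 - 0.4904i)|1⟩

H² = I, so H^5 = H: a single Hadamard. With (a, b) = (0.1951, (0.6935 + 0.6935i)), H gives ((a + b)/√2, (a − b)/√2) = ((0.6283 + 0.4904i), (-0.3524 - 0.4904i)).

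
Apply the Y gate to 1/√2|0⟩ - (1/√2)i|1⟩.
-1/√2|0⟩ + (1/√2)i|1⟩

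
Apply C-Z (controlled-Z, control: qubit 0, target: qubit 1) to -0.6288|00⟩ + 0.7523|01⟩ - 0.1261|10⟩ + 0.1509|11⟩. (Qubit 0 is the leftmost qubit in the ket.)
-0.6288|00⟩ + 0.7523|01⟩ - 0.1261|10⟩ - 0.1509|11⟩

C-Z leaves the control-|0⟩ kets |00⟩, |01⟩ unchanged and applies Z to qubit 1 on the control-|1⟩ pair (|10⟩, |11⟩).
Z = [[1, 0], [0, -1]].
With a = amp(|10⟩) = -0.1261 and b = amp(|11⟩) = 0.1509:
new amp(|10⟩) = (1)·a = -0.1261
new amp(|11⟩) = (-1)·b = -0.1509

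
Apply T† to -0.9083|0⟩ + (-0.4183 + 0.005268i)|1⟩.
-0.9083|0⟩ + (-0.2921 + 0.2995i)|1⟩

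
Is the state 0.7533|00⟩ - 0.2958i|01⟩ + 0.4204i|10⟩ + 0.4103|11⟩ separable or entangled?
Entangled

Writing the state as a|00⟩ + b|01⟩ + c|10⟩ + d|11⟩, it is a product state iff ad − bc = 0.
Here (a, b, c, d) = (0.7533, -0.2958i, 0.4204i, 0.4103): ad − bc = (0.7533)(0.4103) − (-0.2958i)(0.4204i) = 0.1847 ≠ 0, so the state is entangled.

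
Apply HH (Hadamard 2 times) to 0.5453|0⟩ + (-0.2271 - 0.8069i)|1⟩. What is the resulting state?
0.5453|0⟩ + (-0.2271 - 0.8069i)|1⟩

H² = I, so an even number of Hadamards cancels: H^2 = I and the state is unchanged.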